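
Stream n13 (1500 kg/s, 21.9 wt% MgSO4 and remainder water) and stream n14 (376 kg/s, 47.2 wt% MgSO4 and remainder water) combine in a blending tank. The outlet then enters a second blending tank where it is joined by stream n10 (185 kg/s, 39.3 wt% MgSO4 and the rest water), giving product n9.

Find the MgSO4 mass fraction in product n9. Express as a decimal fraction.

0.2808

Overall, product flow = 2061 kg/s.
MgSO4 in = 1500×0.219 + 376×0.472 + 185×0.393 = 578.68 kg/s.
MgSO4 fraction in n9 = 0.2808.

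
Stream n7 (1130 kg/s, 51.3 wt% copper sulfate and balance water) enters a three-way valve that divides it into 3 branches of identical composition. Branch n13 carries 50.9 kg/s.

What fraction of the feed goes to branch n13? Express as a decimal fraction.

Fraction to n13 = 50.9/1130 = 0.0450.

0.045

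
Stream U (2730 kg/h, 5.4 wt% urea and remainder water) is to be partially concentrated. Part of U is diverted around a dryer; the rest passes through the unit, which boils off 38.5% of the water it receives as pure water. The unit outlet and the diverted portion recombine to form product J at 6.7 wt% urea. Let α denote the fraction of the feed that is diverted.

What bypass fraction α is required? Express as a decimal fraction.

0.467

All 2730×0.054 = 147.42 kg/h of urea reaches J, so J = 147.42/0.067 = 2200.3 kg/h and vapour = 529.7 kg/h.
The evaporator receives (1−α)·2730 of feed at 0.946 water and removes 0.385 of that water:
0.385×0.946×(1−α)×2730 = 529.7
(1−α) = 529.7/994.29 = 0.5327;  α = 0.4673.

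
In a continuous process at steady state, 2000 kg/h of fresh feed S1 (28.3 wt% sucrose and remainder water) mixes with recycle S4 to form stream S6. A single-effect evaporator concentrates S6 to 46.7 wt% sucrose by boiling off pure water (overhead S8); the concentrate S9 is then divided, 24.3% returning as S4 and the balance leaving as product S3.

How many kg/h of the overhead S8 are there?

788 kg/h

Overall sucrose balance (none leaves overhead): sucrose in fresh feed = sucrose in product, i.e. 2000×0.283 = (1−0.243)·S9·0.467.
S9 = 566/(0.467×0.757) = 1601 kg/h.
Recycle S4 = 0.243×1601 = 389.05 kg/h.
Combined feed S6 = 2000 + 389.05 = 2389.1 kg/h.
Overhead S8 = S6 − S9 = 2389.1 − 1601 = 788.01 kg/h.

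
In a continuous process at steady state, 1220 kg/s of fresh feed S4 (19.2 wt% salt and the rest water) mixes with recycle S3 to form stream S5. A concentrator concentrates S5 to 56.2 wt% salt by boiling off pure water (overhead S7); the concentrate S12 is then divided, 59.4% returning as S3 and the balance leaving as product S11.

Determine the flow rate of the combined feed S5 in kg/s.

Overall salt balance (none leaves overhead): salt in fresh feed = salt in product, i.e. 1220×0.192 = (1−0.594)·S12·0.562.
S12 = 234.24/(0.562×0.406) = 1026.6 kg/s.
Recycle S3 = 0.594×1026.6 = 609.8 kg/s.
Combined feed S5 = 1220 + 609.8 = 1829.8 kg/s.

1830 kg/s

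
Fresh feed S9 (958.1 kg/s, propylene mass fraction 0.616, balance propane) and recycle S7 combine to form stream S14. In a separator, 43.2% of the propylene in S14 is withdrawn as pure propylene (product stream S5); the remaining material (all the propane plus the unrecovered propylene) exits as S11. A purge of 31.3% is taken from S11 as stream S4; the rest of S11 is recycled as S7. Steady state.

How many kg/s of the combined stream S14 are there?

propane enters only via S9 and leaves only via the purge: 958.1×0.384 = 0.313×(propane in S11), and the separator passes all propane, so propane in S14 = propane in S11 = 1175.4 kg/s.
propylene in S14: m_A = 958.1×0.616 + (1−0.313)·(1−0.432)·m_A, so m_A = 590.19/0.6098 = 967.87 kg/s.
S14 = 967.87 + 1175.4 = 2143.3 kg/s.

2143 kg/s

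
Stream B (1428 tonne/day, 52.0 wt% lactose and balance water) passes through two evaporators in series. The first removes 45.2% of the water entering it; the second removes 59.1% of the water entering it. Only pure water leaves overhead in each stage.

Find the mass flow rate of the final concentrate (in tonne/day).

896.2 tonne/day

water in feed = 1428×0.480 = 685.44 tonne/day.
After stage 1: water left = (1−0.452)×685.44 = 375.62; stream total = 1118.2 tonne/day.
After stage 2: water left = (1−0.591)×375.62 = 153.63; final concentrate = 896.19 tonne/day.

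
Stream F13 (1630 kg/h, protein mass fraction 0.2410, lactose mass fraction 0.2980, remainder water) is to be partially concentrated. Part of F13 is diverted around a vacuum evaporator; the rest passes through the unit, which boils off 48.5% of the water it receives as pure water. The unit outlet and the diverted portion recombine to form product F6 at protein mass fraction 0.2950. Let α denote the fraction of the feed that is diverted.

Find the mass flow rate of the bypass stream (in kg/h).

All 1630×0.241 = 392.83 kg/h of protein reaches F6, so F6 = 392.83/0.295 = 1331.6 kg/h and vapour = 298.37 kg/h.
The evaporator receives (1−α)·1630 of feed at 0.461 water and removes 0.485 of that water:
0.485×0.461×(1−α)×1630 = 298.37
(1−α) = 298.37/364.44 = 0.8187;  α = 0.1813.
Bypass flow = 0.1813×1630 = 295.51 kg/h.

295.5 kg/h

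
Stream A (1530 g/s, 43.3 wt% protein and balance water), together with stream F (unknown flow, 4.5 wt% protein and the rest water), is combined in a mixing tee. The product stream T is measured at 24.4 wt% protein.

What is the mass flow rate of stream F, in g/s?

1453 g/s

Let F be the unknown flow. Total out = 1530 + F.
protein balance: 662.49 + 0.045·F = 0.244·(1530 + F)
(0.045 − 0.244)·F = 0.244×1530 − 662.49 = -289.17
F = -289.17 / -0.199 = 1453.1 g/s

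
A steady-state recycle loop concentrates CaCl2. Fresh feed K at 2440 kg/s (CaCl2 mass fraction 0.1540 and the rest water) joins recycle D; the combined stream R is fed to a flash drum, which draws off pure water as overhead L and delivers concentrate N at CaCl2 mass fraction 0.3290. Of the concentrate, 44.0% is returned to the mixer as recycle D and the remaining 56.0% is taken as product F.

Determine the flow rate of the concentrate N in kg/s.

2040 kg/s

Overall CaCl2 balance (none leaves overhead): CaCl2 in fresh feed = CaCl2 in product, i.e. 2440×0.154 = (1−0.440)·N·0.329.
N = 375.76/(0.329×0.560) = 2039.5 kg/s.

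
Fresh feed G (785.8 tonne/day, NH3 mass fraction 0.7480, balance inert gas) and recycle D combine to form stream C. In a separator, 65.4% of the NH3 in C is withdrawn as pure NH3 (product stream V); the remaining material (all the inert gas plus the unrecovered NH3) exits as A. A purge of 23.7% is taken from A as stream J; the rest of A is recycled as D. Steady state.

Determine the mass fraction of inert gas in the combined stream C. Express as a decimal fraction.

0.5113

inert gas enters only via G and leaves only via the purge: 785.8×0.252 = 0.237×(inert gas in A), and the separator passes all inert gas, so inert gas in C = inert gas in A = 835.53 tonne/day.
NH3 in C: m_A = 785.8×0.748 + (1−0.237)·(1−0.654)·m_A, so m_A = 587.78/0.7360 = 798.61 tonne/day.
C = 798.61 + 835.53 = 1634.1 tonne/day.
inert gas fraction in C = 835.53/1634.1 = 0.5113.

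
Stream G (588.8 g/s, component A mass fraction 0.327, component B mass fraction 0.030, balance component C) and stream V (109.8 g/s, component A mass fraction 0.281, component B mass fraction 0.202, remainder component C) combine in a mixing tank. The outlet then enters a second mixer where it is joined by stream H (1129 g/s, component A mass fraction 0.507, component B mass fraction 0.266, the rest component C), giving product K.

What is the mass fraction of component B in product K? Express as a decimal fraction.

Overall, product flow = 1827.6 g/s.
component B in = 588.8×0.030 + 109.8×0.202 + 1129×0.266 = 340.16 g/s.
component B fraction in K = 0.186.

0.186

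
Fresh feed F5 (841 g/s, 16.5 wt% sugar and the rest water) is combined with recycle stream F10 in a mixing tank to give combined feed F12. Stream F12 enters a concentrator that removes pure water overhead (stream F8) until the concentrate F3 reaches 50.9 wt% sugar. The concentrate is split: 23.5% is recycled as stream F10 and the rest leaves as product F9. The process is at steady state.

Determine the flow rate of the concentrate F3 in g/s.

Overall sugar balance (none leaves overhead): sugar in fresh feed = sugar in product, i.e. 841×0.165 = (1−0.235)·F3·0.509.
F3 = 138.77/(0.509×0.765) = 356.37 g/s.

356.4 g/s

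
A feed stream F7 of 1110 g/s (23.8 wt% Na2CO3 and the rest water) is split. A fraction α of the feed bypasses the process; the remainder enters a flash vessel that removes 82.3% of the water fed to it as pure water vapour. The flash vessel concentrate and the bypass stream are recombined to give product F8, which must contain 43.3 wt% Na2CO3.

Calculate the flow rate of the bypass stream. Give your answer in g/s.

312.9 g/s

All 1110×0.238 = 264.18 g/s of Na2CO3 reaches F8, so F8 = 264.18/0.433 = 610.12 g/s and vapour = 499.88 g/s.
The evaporator receives (1−α)·1110 of feed at 0.762 water and removes 0.823 of that water:
0.823×0.762×(1−α)×1110 = 499.88
(1−α) = 499.88/696.11 = 0.7181;  α = 0.2819.
Bypass flow = 0.2819×1110 = 312.9 g/s.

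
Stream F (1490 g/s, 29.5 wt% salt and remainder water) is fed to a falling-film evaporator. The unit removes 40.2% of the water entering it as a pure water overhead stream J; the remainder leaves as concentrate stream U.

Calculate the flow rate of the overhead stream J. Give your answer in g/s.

water entering = 1490×0.705 = 1050.5 g/s; overhead removed = 0.402×1050.5 = 422.28 g/s.

422.3 g/s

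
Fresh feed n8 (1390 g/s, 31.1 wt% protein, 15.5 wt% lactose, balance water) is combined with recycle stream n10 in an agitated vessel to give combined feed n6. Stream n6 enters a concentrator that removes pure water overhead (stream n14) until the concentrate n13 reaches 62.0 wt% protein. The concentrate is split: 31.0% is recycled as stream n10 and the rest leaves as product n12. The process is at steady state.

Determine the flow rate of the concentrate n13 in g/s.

1010 g/s

Overall protein balance (none leaves overhead): protein in fresh feed = protein in product, i.e. 1390×0.311 = (1−0.310)·n13·0.620.
n13 = 432.29/(0.620×0.690) = 1010.5 g/s.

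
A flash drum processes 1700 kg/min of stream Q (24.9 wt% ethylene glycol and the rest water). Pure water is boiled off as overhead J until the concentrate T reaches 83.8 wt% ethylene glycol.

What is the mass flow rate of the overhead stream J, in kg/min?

ethylene glycol is conserved: 1700×0.249 = 423.3 kg/min all reports to the concentrate.
Concentrate = 423.3/(target fraction) = 505.13 kg/min.
Overhead = 1700 − 505.13 = 1194.9 kg/min.

1195 kg/min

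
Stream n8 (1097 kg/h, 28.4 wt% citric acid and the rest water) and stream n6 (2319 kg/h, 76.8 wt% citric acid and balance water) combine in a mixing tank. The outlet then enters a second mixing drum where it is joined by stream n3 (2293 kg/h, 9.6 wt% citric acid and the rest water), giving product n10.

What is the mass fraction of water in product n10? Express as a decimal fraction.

0.595

Overall, product flow = 5709 kg/h.
water in = 1097×0.716 + 2319×0.232 + 2293×0.904 = 3396.3 kg/h.
water fraction in n10 = 0.595.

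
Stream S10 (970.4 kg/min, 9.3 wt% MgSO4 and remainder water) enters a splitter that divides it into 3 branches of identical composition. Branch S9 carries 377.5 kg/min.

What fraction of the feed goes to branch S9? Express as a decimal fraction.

0.389

Fraction to S9 = 377.5/970.4 = 0.3890.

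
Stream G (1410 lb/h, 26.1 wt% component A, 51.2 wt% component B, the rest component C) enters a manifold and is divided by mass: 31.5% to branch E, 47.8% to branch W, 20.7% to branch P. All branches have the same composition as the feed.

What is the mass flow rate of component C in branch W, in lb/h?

Branch W total = 0.478×1410 = 673.98 lb/h.
component C in W = 0.227×673.98 = 152.99 lb/h.

153 lb/h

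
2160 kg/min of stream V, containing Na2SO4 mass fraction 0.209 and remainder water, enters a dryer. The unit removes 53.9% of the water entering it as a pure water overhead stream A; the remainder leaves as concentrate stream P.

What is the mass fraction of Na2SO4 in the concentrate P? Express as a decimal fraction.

Na2SO4 is not removed: 2160×0.209 = 451.44 kg/min of Na2SO4 enters P.
water entering = 2160×0.791 = 1708.6 kg/min; overhead removed = 0.539×1708.6 = 920.91 kg/min.
Concentrate = 2160 − 920.91 = 1239.1 kg/min.
Mass fraction = 451.44/1239.1 = 0.364.

0.364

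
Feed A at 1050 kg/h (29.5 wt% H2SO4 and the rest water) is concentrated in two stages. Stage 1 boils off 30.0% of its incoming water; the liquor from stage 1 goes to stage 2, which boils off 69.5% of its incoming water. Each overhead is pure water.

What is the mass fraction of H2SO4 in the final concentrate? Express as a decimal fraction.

water in feed = 1050×0.705 = 740.25 kg/h.
After stage 1: water left = (1−0.300)×740.25 = 518.17; stream total = 827.92 kg/h.
After stage 2: water left = (1−0.695)×518.17 = 158.04; final concentrate = 467.79 kg/h.
H2SO4 fraction = 309.75/467.79 = 0.662.

0.662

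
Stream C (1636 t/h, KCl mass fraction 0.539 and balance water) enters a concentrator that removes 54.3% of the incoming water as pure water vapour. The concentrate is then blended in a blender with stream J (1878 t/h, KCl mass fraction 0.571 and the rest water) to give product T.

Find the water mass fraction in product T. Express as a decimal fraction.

0.371

Vapour removed = 0.543×0.461×1636 = 409.53 t/h; concentrate = 1226.5 t/h.
water reaching the mixer = 344.67 (from concentrate) + 1878×0.429 = 1150.3 t/h.
Product flow = 1226.5 + 1878 = 3104.5 t/h; water fraction = 0.371.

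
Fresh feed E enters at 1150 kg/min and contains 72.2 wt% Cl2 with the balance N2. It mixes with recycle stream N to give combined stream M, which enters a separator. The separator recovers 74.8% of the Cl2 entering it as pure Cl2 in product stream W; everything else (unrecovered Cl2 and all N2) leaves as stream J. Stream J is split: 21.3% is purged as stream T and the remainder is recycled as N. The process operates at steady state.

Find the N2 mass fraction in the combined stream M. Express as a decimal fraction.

0.5917

N2 enters only via E and leaves only via the purge: 1150×0.278 = 0.213×(N2 in J), and the separator passes all N2, so N2 in M = N2 in J = 1500.9 kg/min.
Cl2 in M: m_A = 1150×0.722 + (1−0.213)·(1−0.748)·m_A, so m_A = 830.3/0.8017 = 1035.7 kg/min.
M = 1035.7 + 1500.9 = 2536.6 kg/min.
N2 fraction in M = 1500.9/2536.6 = 0.5917.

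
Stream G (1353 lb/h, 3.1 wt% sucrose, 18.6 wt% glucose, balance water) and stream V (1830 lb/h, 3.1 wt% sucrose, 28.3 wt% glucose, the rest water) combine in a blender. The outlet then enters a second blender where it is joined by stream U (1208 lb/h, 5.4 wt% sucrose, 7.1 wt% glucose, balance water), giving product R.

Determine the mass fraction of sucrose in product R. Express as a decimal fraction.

0.037

Overall, product flow = 4391 lb/h.
sucrose in = 1353×0.031 + 1830×0.031 + 1208×0.054 = 163.91 lb/h.
sucrose fraction in R = 0.037.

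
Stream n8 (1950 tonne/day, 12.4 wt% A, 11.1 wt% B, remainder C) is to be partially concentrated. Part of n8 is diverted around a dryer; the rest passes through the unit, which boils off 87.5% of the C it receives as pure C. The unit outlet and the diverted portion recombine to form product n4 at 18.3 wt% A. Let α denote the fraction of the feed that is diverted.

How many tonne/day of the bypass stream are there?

All 1950×0.124 = 241.8 tonne/day of A reaches n4, so n4 = 241.8/0.183 = 1321.3 tonne/day and vapour = 628.69 tonne/day.
The evaporator receives (1−α)·1950 of feed at 0.765 C and removes 0.875 of that C:
0.875×0.765×(1−α)×1950 = 628.69
(1−α) = 628.69/1305.3 = 0.4816;  α = 0.5184.
Bypass flow = 0.5184×1950 = 1010.8 tonne/day.

1011 tonne/day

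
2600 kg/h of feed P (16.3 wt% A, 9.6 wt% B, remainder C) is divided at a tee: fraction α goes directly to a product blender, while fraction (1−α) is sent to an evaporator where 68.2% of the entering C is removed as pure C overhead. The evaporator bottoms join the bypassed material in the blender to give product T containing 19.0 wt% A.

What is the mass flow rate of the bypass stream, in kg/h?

All 2600×0.163 = 423.8 kg/h of A reaches T, so T = 423.8/0.190 = 2230.5 kg/h and vapour = 369.47 kg/h.
The evaporator receives (1−α)·2600 of feed at 0.741 C and removes 0.682 of that C:
0.682×0.741×(1−α)×2600 = 369.47
(1−α) = 369.47/1313.9 = 0.2812;  α = 0.7188.
Bypass flow = 0.7188×2600 = 1868.9 kg/h.

1869 kg/h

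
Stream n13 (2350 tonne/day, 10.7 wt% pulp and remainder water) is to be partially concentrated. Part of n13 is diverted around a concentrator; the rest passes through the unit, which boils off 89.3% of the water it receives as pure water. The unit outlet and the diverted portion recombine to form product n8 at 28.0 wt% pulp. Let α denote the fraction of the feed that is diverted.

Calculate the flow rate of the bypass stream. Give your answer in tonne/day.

529.2 tonne/day

All 2350×0.107 = 251.45 tonne/day of pulp reaches n8, so n8 = 251.45/0.280 = 898.04 tonne/day and vapour = 1452 tonne/day.
The evaporator receives (1−α)·2350 of feed at 0.893 water and removes 0.893 of that water:
0.893×0.893×(1−α)×2350 = 1452
(1−α) = 1452/1874 = 0.7748;  α = 0.2252.
Bypass flow = 0.2252×2350 = 529.24 tonne/day.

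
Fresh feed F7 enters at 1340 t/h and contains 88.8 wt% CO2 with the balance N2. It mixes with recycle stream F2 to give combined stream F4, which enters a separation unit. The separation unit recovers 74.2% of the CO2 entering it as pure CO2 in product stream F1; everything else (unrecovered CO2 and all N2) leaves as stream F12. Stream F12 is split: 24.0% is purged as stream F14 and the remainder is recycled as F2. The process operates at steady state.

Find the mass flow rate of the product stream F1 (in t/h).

CO2 in F4: m_A = 1340×0.888 + (1−0.240)·(1−0.742)·m_A, so m_A = 1189.9/0.8039 = 1480.1 t/h.
Product F1 = 0.742×1480.1 = 1098.3 t/h.

1098 t/h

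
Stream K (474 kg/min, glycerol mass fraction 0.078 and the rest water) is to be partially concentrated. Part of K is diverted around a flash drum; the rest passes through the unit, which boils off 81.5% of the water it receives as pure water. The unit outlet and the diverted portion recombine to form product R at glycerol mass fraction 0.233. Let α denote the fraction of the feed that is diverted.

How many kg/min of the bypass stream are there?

54.37 kg/min

All 474×0.078 = 36.972 kg/min of glycerol reaches R, so R = 36.972/0.233 = 158.68 kg/min and vapour = 315.32 kg/min.
The evaporator receives (1−α)·474 of feed at 0.922 water and removes 0.815 of that water:
0.815×0.922×(1−α)×474 = 315.32
(1−α) = 315.32/356.18 = 0.8853;  α = 0.1147.
Bypass flow = 0.1147×474 = 54.371 kg/min.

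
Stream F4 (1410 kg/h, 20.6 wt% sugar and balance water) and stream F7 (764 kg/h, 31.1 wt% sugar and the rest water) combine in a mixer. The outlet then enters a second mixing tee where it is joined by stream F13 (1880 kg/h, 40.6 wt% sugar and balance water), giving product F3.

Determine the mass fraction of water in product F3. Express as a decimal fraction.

0.6815

Overall, product flow = 4054 kg/h.
water in = 1410×0.794 + 764×0.689 + 1880×0.594 = 2762.7 kg/h.
water fraction in F3 = 0.6815.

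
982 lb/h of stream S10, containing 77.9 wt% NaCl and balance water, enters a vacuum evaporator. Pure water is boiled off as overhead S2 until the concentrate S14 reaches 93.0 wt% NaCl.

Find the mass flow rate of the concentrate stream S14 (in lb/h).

822.6 lb/h

NaCl is conserved: 982×0.779 = 764.98 lb/h all reports to the concentrate.
Concentrate = 764.98/(target fraction) = 822.56 lb/h.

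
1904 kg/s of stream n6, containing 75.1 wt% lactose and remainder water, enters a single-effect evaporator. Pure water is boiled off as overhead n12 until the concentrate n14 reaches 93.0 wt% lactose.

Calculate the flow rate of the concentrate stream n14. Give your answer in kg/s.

1538 kg/s

lactose is conserved: 1904×0.751 = 1429.9 kg/s all reports to the concentrate.
Concentrate = 1429.9/(target fraction) = 1537.5 kg/s.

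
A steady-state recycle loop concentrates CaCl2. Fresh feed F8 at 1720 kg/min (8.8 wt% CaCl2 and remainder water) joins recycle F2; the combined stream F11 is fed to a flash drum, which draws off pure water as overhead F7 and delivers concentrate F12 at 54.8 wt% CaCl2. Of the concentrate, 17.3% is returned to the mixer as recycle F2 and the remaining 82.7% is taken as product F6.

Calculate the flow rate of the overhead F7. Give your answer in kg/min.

1444 kg/min

Overall CaCl2 balance (none leaves overhead): CaCl2 in fresh feed = CaCl2 in product, i.e. 1720×0.088 = (1−0.173)·F12·0.548.
F12 = 151.36/(0.548×0.827) = 333.98 kg/min.
Recycle F2 = 0.173×333.98 = 57.779 kg/min.
Combined feed F11 = 1720 + 57.779 = 1777.8 kg/min.
Overhead F7 = F11 − F12 = 1777.8 − 333.98 = 1443.8 kg/min.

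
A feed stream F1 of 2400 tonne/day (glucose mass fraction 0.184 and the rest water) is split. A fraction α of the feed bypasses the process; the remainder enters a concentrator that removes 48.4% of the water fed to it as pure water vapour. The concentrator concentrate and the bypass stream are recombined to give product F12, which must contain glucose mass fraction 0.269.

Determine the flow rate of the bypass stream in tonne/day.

All 2400×0.184 = 441.6 tonne/day of glucose reaches F12, so F12 = 441.6/0.269 = 1641.6 tonne/day and vapour = 758.36 tonne/day.
The evaporator receives (1−α)·2400 of feed at 0.816 water and removes 0.484 of that water:
0.484×0.816×(1−α)×2400 = 758.36
(1−α) = 758.36/947.87 = 0.8001;  α = 0.1999.
Bypass flow = 0.1999×2400 = 479.82 tonne/day.

479.8 tonne/day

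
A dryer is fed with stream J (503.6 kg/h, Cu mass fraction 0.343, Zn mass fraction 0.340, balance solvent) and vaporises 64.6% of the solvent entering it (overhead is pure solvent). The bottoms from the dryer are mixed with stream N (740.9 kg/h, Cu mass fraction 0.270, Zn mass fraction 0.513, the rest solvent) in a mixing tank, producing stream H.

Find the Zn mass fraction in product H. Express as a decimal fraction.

Vapour removed = 0.646×0.317×503.6 = 103.13 kg/h; concentrate = 400.47 kg/h.
Zn reaching the mixer = 171.22 (from concentrate) + 740.9×0.513 = 551.31 kg/h.
Product flow = 400.47 + 740.9 = 1141.4 kg/h; Zn fraction = 0.483.

0.483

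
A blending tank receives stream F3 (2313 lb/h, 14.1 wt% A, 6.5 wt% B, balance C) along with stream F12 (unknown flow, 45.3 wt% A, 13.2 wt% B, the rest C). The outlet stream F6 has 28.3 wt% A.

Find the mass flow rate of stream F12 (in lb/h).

1932 lb/h

Let F12 be the unknown flow. Total out = 2313 + F12.
A balance: 326.13 + 0.453·F12 = 0.283·(2313 + F12)
(0.453 − 0.283)·F12 = 0.283×2313 − 326.13 = 328.45
F12 = 328.45 / 0.170 = 1932 lb/h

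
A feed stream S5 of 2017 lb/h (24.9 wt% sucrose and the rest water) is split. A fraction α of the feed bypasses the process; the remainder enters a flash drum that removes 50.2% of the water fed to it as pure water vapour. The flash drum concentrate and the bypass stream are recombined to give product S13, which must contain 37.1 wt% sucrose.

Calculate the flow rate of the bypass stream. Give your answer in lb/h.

All 2017×0.249 = 502.23 lb/h of sucrose reaches S13, so S13 = 502.23/0.371 = 1353.7 lb/h and vapour = 663.27 lb/h.
The evaporator receives (1−α)·2017 of feed at 0.751 water and removes 0.502 of that water:
0.502×0.751×(1−α)×2017 = 663.27
(1−α) = 663.27/760.41 = 0.8723;  α = 0.1277.
Bypass flow = 0.1277×2017 = 257.67 lb/h.

257.7 lb/h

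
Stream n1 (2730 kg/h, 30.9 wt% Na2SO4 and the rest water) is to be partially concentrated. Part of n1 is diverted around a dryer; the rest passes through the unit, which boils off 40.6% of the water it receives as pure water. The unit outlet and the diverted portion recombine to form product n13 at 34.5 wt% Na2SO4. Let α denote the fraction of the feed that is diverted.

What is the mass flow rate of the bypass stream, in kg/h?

1715 kg/h

All 2730×0.309 = 843.57 kg/h of Na2SO4 reaches n13, so n13 = 843.57/0.345 = 2445.1 kg/h and vapour = 284.87 kg/h.
The evaporator receives (1−α)·2730 of feed at 0.691 water and removes 0.406 of that water:
0.406×0.691×(1−α)×2730 = 284.87
(1−α) = 284.87/765.89 = 0.3719;  α = 0.6281.
Bypass flow = 0.6281×2730 = 1714.6 kg/h.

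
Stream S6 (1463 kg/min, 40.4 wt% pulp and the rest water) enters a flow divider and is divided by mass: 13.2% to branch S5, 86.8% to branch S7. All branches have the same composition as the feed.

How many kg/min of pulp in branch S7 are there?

513 kg/min

Branch S7 total = 0.868×1463 = 1269.9 kg/min.
pulp in S7 = 0.404×1269.9 = 513.03 kg/min.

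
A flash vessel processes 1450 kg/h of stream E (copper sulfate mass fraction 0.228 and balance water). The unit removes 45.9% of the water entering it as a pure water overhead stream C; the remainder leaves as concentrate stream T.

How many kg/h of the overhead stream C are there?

water entering = 1450×0.772 = 1119.4 kg/h; overhead removed = 0.459×1119.4 = 513.8 kg/h.

513.8 kg/h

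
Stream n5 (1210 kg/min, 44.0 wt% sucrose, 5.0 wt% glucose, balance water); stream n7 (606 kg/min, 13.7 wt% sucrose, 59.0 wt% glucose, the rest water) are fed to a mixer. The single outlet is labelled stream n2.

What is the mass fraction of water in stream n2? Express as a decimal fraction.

Total flow out = 1210 + 606 = 1816 kg/min.
water in = 1210×0.510 + 606×0.273 = 782.54 kg/min.
water mass fraction in n2 = 782.54/1816 = 0.4309.

0.4309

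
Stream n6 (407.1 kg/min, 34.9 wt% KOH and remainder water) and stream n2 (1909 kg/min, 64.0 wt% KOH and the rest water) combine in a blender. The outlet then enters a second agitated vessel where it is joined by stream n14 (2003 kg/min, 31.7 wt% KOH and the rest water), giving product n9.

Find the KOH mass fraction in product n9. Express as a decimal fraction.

Overall, product flow = 4319.1 kg/min.
KOH in = 407.1×0.349 + 1909×0.640 + 2003×0.317 = 1998.8 kg/min.
KOH fraction in n9 = 0.463.

0.463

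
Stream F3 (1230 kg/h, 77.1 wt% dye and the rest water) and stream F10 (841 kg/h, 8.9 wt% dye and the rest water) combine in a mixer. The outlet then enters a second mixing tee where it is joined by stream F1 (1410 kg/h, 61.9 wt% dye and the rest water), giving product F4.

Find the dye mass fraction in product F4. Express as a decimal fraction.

Overall, product flow = 3481 kg/h.
dye in = 1230×0.771 + 841×0.089 + 1410×0.619 = 1896 kg/h.
dye fraction in F4 = 0.5447.

0.5447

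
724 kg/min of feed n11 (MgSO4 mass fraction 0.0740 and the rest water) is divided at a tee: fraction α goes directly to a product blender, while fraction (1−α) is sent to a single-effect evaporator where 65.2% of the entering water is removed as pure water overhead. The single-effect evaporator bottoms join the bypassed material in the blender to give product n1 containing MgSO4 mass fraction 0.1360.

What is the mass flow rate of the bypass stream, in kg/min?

177.3 kg/min

All 724×0.074 = 53.576 kg/min of MgSO4 reaches n1, so n1 = 53.576/0.136 = 393.94 kg/min and vapour = 330.06 kg/min.
The evaporator receives (1−α)·724 of feed at 0.926 water and removes 0.652 of that water:
0.652×0.926×(1−α)×724 = 330.06
(1−α) = 330.06/437.12 = 0.7551;  α = 0.2449.
Bypass flow = 0.2449×724 = 177.32 kg/min.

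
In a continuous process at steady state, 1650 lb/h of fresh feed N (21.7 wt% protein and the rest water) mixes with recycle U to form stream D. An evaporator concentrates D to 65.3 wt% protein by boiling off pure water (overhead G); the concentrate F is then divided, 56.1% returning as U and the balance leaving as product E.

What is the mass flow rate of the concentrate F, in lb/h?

Overall protein balance (none leaves overhead): protein in fresh feed = protein in product, i.e. 1650×0.217 = (1−0.561)·F·0.653.
F = 358.05/(0.653×0.439) = 1249 lb/h.

1249 lb/h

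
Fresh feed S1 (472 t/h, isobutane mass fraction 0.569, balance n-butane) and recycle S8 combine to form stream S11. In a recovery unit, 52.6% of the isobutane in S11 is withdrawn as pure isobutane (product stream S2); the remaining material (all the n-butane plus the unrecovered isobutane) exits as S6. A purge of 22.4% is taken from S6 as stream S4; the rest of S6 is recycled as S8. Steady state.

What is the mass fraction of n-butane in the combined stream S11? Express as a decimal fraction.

0.681

n-butane enters only via S1 and leaves only via the purge: 472×0.431 = 0.224×(n-butane in S6), and the recovery unit passes all n-butane, so n-butane in S11 = n-butane in S6 = 908.18 t/h.
isobutane in S11: m_A = 472×0.569 + (1−0.224)·(1−0.526)·m_A, so m_A = 268.57/0.6322 = 424.83 t/h.
S11 = 424.83 + 908.18 = 1333 t/h.
n-butane fraction in S11 = 908.18/1333 = 0.681.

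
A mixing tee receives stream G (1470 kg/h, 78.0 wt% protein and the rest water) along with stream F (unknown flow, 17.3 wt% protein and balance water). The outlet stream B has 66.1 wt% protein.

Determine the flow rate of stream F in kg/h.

Let F be the unknown flow. Total out = 1470 + F.
protein balance: 1146.6 + 0.173·F = 0.661·(1470 + F)
(0.173 − 0.661)·F = 0.661×1470 − 1146.6 = -174.93
F = -174.93 / -0.488 = 358.46 kg/h

358.5 kg/h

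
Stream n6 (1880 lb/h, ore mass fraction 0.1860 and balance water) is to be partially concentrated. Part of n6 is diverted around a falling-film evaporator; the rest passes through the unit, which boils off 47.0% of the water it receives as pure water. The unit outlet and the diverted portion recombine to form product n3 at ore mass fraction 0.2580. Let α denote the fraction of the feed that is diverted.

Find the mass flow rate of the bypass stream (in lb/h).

508.6 lb/h

All 1880×0.186 = 349.68 lb/h of ore reaches n3, so n3 = 349.68/0.258 = 1355.3 lb/h and vapour = 524.65 lb/h.
The evaporator receives (1−α)·1880 of feed at 0.814 water and removes 0.470 of that water:
0.470×0.814×(1−α)×1880 = 524.65
(1−α) = 524.65/719.25 = 0.7294;  α = 0.2706.
Bypass flow = 0.2706×1880 = 508.65 lb/h.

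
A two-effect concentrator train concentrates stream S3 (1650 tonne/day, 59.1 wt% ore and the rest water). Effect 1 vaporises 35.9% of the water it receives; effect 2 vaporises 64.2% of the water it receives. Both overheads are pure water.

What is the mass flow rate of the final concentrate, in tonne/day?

1130 tonne/day

water in feed = 1650×0.409 = 674.85 tonne/day.
After stage 1: water left = (1−0.359)×674.85 = 432.58; stream total = 1407.7 tonne/day.
After stage 2: water left = (1−0.642)×432.58 = 154.86; final concentrate = 1130 tonne/day.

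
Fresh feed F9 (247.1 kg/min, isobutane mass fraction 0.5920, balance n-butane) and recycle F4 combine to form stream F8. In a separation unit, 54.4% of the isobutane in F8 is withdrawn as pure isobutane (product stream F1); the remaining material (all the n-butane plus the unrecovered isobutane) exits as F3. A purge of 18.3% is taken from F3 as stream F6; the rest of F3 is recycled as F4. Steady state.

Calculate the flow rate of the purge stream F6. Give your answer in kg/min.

n-butane enters only via F9 and leaves only via the purge: 247.1×0.408 = 0.183×(n-butane in F3), and the separation unit passes all n-butane, so n-butane in F8 = n-butane in F3 = 550.91 kg/min.
isobutane in F8: m_A = 247.1×0.592 + (1−0.183)·(1−0.544)·m_A, so m_A = 146.28/0.6274 = 233.14 kg/min.
F3 = (1−0.544)×233.14 + 550.91 = 657.22 kg/min.
Purge F6 = 0.183×657.22 = 120.27 kg/min.

120.3 kg/min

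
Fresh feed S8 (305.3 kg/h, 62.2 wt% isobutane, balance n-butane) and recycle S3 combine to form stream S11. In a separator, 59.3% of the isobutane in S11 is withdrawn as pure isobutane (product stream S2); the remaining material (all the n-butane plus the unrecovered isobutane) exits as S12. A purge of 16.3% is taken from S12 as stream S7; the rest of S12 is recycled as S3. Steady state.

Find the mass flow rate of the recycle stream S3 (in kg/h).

690.7 kg/h

n-butane enters only via S8 and leaves only via the purge: 305.3×0.378 = 0.163×(n-butane in S12), and the separator passes all n-butane, so n-butane in S11 = n-butane in S12 = 708 kg/h.
isobutane in S11: m_A = 305.3×0.622 + (1−0.163)·(1−0.593)·m_A, so m_A = 189.9/0.6593 = 288.01 kg/h.
S12 = (1−0.593)×288.01 + 708 = 825.22 kg/h.
Recycle S3 = (1−0.163)×825.22 = 690.71 kg/h.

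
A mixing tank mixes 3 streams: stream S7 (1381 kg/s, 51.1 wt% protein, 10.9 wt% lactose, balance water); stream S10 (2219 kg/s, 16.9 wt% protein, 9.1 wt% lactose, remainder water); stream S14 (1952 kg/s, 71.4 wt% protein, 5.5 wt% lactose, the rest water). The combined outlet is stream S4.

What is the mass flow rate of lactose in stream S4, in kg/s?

459.8 kg/s

lactose out = lactose in = 1381×0.109 + 2219×0.091 + 1952×0.055 = 459.82 kg/s.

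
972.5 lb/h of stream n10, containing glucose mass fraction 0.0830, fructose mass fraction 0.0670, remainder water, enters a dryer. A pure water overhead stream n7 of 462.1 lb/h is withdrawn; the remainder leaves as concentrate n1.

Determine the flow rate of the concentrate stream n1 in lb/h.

Concentrate = 972.5 − 462.1 = 510.4 lb/h.

510.4 lb/h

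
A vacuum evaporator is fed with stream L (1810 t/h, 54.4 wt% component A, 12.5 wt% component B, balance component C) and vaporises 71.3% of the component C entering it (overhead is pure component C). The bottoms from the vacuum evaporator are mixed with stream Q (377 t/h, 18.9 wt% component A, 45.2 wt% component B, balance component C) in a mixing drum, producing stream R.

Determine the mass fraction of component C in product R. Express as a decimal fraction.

0.175

Vapour removed = 0.713×0.331×1810 = 427.17 t/h; concentrate = 1382.8 t/h.
component C reaching the mixer = 171.94 (from concentrate) + 377×0.359 = 307.29 t/h.
Product flow = 1382.8 + 377 = 1759.8 t/h; component C fraction = 0.175.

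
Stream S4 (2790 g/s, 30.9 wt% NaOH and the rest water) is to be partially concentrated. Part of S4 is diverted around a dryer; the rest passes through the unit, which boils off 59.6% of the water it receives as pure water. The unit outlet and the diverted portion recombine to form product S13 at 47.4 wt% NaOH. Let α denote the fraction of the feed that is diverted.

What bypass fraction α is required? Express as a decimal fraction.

All 2790×0.309 = 862.11 g/s of NaOH reaches S13, so S13 = 862.11/0.474 = 1818.8 g/s and vapour = 971.2 g/s.
The evaporator receives (1−α)·2790 of feed at 0.691 water and removes 0.596 of that water:
0.596×0.691×(1−α)×2790 = 971.2
(1−α) = 971.2/1149 = 0.8452;  α = 0.1548.

0.155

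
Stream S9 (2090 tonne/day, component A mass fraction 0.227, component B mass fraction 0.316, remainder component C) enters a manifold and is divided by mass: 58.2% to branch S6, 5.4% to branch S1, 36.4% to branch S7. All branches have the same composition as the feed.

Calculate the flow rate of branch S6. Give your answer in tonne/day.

Branch S6 flow = 0.582×2090 = 1216.4 tonne/day.

1216 tonne/day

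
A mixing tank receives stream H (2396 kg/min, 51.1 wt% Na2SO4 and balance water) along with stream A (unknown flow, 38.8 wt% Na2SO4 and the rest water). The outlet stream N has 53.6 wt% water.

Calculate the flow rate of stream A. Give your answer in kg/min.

Let A be the unknown flow. Total out = 2396 + A.
water balance: 1171.6 + 0.612·A = 0.536·(2396 + A)
(0.612 − 0.536)·A = 0.536×2396 − 1171.6 = 112.61
A = 112.61 / 0.076 = 1481.7 kg/min

1482 kg/min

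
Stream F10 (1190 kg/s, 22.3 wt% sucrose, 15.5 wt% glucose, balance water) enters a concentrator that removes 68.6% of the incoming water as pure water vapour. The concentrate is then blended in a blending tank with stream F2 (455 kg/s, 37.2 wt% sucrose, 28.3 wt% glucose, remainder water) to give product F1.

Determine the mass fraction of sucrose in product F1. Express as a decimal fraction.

0.382

Vapour removed = 0.686×0.622×1190 = 507.76 kg/s; concentrate = 682.24 kg/s.
sucrose reaching the mixer = 265.37 (from concentrate) + 455×0.372 = 434.63 kg/s.
Product flow = 682.24 + 455 = 1137.2 kg/s; sucrose fraction = 0.382.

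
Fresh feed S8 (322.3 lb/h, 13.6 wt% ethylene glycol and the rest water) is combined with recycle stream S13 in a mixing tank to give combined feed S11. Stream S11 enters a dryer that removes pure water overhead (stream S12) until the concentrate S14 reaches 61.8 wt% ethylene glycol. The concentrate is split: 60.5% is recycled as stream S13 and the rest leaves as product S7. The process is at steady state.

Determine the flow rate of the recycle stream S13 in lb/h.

Overall ethylene glycol balance (none leaves overhead): ethylene glycol in fresh feed = ethylene glycol in product, i.e. 322.3×0.136 = (1−0.605)·S14·0.618.
S14 = 43.833/(0.618×0.395) = 179.56 lb/h.
Recycle S13 = 0.605×179.56 = 108.63 lb/h.

108.6 lb/h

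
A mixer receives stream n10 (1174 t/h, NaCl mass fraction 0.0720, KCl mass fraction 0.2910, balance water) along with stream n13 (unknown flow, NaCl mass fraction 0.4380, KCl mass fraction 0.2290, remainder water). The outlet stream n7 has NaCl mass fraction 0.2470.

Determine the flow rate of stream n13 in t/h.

1076 t/h

Let n13 be the unknown flow. Total out = 1174 + n13.
NaCl balance: 84.528 + 0.438·n13 = 0.247·(1174 + n13)
(0.438 − 0.247)·n13 = 0.247×1174 − 84.528 = 205.45
n13 = 205.45 / 0.191 = 1075.7 t/h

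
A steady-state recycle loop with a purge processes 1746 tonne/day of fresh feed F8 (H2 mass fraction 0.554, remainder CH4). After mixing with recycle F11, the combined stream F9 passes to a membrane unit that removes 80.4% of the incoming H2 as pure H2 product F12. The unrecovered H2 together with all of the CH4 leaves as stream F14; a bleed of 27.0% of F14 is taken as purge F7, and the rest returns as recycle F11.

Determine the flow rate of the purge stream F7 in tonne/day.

CH4 enters only via F8 and leaves only via the purge: 1746×0.446 = 0.270×(CH4 in F14), and the membrane unit passes all CH4, so CH4 in F9 = CH4 in F14 = 2884.1 tonne/day.
H2 in F9: m_A = 1746×0.554 + (1−0.270)·(1−0.804)·m_A, so m_A = 967.28/0.8569 = 1128.8 tonne/day.
F14 = (1−0.804)×1128.8 + 2884.1 = 3105.4 tonne/day.
Purge F7 = 0.270×3105.4 = 838.45 tonne/day.

838.5 tonne/day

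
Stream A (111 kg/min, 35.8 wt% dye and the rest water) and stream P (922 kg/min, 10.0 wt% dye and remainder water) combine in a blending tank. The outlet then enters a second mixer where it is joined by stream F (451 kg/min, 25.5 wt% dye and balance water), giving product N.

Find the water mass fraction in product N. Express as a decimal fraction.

0.834

Overall, product flow = 1484 kg/min.
water in = 111×0.642 + 922×0.900 + 451×0.745 = 1237.1 kg/min.
water fraction in N = 0.834.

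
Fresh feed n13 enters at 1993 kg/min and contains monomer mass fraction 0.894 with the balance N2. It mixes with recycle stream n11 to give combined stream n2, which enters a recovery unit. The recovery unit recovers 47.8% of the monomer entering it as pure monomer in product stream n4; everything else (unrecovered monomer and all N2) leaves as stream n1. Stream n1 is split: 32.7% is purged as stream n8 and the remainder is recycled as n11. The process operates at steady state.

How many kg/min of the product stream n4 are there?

monomer in n2: m_A = 1993×0.894 + (1−0.327)·(1−0.478)·m_A, so m_A = 1781.7/0.6487 = 2746.7 kg/min.
Product n4 = 0.478×2746.7 = 1312.9 kg/min.

1313 kg/min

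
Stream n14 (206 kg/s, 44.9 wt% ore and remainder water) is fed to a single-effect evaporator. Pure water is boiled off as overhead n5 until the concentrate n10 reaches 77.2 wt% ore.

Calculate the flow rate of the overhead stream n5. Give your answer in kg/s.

ore is conserved: 206×0.449 = 92.494 kg/s all reports to the concentrate.
Concentrate = 92.494/(target fraction) = 119.81 kg/s.
Overhead = 206 − 119.81 = 86.189 kg/s.

86.19 kg/s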